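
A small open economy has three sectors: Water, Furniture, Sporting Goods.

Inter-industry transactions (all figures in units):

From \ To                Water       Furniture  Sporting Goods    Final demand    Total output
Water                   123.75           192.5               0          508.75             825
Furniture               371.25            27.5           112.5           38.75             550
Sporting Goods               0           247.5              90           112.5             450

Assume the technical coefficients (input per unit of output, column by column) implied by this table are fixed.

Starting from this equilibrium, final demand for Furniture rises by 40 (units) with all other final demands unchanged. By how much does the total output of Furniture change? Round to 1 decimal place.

Δx_F = 64.1

Technical coefficients a_ij = z_ij / X_j:
  a_WW = 123.75/825 = 0.15, a_FW = 371.25/825 = 0.45, a_SW = 0/825 = 0.00
  a_WF = 192.5/550 = 0.35, a_FF = 27.5/550 = 0.05, a_SF = 247.5/550 = 0.45
  a_WS = 0/450 = 0.00, a_FS = 112.5/450 = 0.25, a_SS = 90/450 = 0.20
I − A =
  [   0.85    -0.35     0.00]
  [  -0.45     0.95    -0.25]
  [   0.00    -0.45     0.80]
Cofactors of I−A, C_ij = (−1)^(i+j)·(minor ij) (rows/columns in the sector order above):
  C_11 = (0.95)(0.80) − (-0.25)(-0.45) = 0.6475
  C_12 = −[(-0.45)(0.80) − (-0.25)(0.00)] = 0.3600
  C_13 = (-0.45)(-0.45) − (0.95)(0.00) = 0.2025
  C_21 = −[(-0.35)(0.80) − (0.00)(-0.45)] = 0.2800
  C_22 = (0.85)(0.80) − (0.00)(0.00) = 0.6800
  C_23 = −[(0.85)(-0.45) − (-0.35)(0.00)] = 0.3825
  C_31 = (-0.35)(-0.25) − (0.00)(0.95) = 0.0875
  C_32 = −[(0.85)(-0.25) − (0.00)(-0.45)] = 0.2125
  C_33 = (0.85)(0.95) − (-0.35)(-0.45) = 0.6500
det(I−A) = Σ_j (I−A)_1j·C_1j = (0.85)(0.6475) + (-0.35)(0.3600) + (0.00)(0.2025) = 0.424375
adj(I−A) = Cᵀ =
  [ 0.6475   0.2800   0.0875]
  [ 0.3600   0.6800   0.2125]
  [ 0.2025   0.3825   0.6500]
(I − A)⁻¹ = adj(I−A) / det(I−A) ≈
  [   1.5258     0.6598     0.2062]
  [   0.8483     1.6024     0.5007]
  [   0.4772     0.9013     1.5317]
Δx = (I − A)⁻¹ Δd with Δd having +40 in the Furniture component and 0 elsewhere.
So Δx_F = L_FF · (+40), where L_FF = adj(I−A)_FF / det(I−A) = 0.6800 / 0.424375.
Δx_F = 0.6800 × (+40) / 0.424375 = 27.20 / 0.424375 ≈ 64.1.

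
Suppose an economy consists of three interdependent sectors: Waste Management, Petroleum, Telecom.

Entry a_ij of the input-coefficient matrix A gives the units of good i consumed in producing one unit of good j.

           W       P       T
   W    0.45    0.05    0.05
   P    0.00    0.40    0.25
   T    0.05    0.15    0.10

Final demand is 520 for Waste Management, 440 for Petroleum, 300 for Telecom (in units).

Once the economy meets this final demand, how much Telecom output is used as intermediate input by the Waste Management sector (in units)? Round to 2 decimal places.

I − A =
  [   0.55    -0.05    -0.05]
  [   0.00     0.60    -0.25]
  [  -0.05    -0.15     0.90]
Cofactors of I−A, C_ij = (−1)^(i+j)·(minor ij) (rows/columns in the sector order above):
  C_11 = (0.60)(0.90) − (-0.25)(-0.15) = 0.5025
  C_12 = −[(0.00)(0.90) − (-0.25)(-0.05)] = 0.0125
  C_13 = (0.00)(-0.15) − (0.60)(-0.05) = 0.0300
  C_21 = −[(-0.05)(0.90) − (-0.05)(-0.15)] = 0.0525
  C_22 = (0.55)(0.90) − (-0.05)(-0.05) = 0.4925
  C_23 = −[(0.55)(-0.15) − (-0.05)(-0.05)] = 0.0850
  C_31 = (-0.05)(-0.25) − (-0.05)(0.60) = 0.0425
  C_32 = −[(0.55)(-0.25) − (-0.05)(0.00)] = 0.1375
  C_33 = (0.55)(0.60) − (-0.05)(0.00) = 0.3300
det(I−A) = Σ_j (I−A)_1j·C_1j = (0.55)(0.5025) + (-0.05)(0.0125) + (-0.05)(0.0300) = 0.27425
adj(I−A) = Cᵀ =
  [ 0.5025   0.0525   0.0425]
  [ 0.0125   0.4925   0.1375]
  [ 0.0300   0.0850   0.3300]
(I − A)⁻¹ = adj(I−A) / det(I−A) ≈
  [   1.8323     0.1914     0.1550]
  [   0.0456     1.7958     0.5014]
  [   0.1094     0.3099     1.2033]
First solve x = (I − A)⁻¹ d = adj(I−A)·d / det(I−A); in particular x_W = (0.5025·520 + 0.0525·440 + 0.0425·300) / 0.27425 = 297.15 / 0.27425 ≈ 1083.5005.
Intermediate flow from T to W: z_TW = a_TW · x_W = 0.05 × 297.15 / 0.27425 = 14.8575 / 0.27425 ≈ 54.18.

z_TW = 54.18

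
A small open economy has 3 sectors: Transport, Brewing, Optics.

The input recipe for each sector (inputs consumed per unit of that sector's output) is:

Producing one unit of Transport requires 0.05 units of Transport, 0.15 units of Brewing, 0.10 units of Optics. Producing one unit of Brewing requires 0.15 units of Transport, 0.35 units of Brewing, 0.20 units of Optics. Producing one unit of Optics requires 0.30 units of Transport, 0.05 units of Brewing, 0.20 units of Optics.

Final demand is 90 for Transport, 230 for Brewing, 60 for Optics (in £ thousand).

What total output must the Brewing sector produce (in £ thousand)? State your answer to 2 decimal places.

x_B = 422.41

I − A =
  [   0.95    -0.15    -0.30]
  [  -0.15     0.65    -0.05]
  [  -0.10    -0.20     0.80]
Cofactors of I−A, C_ij = (−1)^(i+j)·(minor ij) (rows/columns in the sector order above):
  C_11 = (0.65)(0.80) − (-0.05)(-0.20) = 0.5100
  C_12 = −[(-0.15)(0.80) − (-0.05)(-0.10)] = 0.1250
  C_13 = (-0.15)(-0.20) − (0.65)(-0.10) = 0.0950
  C_21 = −[(-0.15)(0.80) − (-0.30)(-0.20)] = 0.1800
  C_22 = (0.95)(0.80) − (-0.30)(-0.10) = 0.7300
  C_23 = −[(0.95)(-0.20) − (-0.15)(-0.10)] = 0.2050
  C_31 = (-0.15)(-0.05) − (-0.30)(0.65) = 0.2025
  C_32 = −[(0.95)(-0.05) − (-0.30)(-0.15)] = 0.0925
  C_33 = (0.95)(0.65) − (-0.15)(-0.15) = 0.5950
det(I−A) = Σ_j (I−A)_1j·C_1j = (0.95)(0.5100) + (-0.15)(0.1250) + (-0.30)(0.0950) = 0.43725
adj(I−A) = Cᵀ =
  [ 0.5100   0.1800   0.2025]
  [ 0.1250   0.7300   0.0925]
  [ 0.0950   0.2050   0.5950]
(I − A)⁻¹ = adj(I−A) / det(I−A) ≈
  [   1.1664     0.4117     0.4631]
  [   0.2859     1.6695     0.2115]
  [   0.2173     0.4688     1.3608]
x = (I − A)⁻¹ d = adj(I−A)·d / det(I−A), with det(I−A) = 0.43725:
  x_T = (0.5100·90 + 0.1800·230 + 0.2025·60) / 0.43725 = 99.45 / 0.43725 ≈ 227.44
  x_B = (0.1250·90 + 0.7300·230 + 0.0925·60) / 0.43725 = 184.70 / 0.43725 ≈ 422.41
  x_O = (0.0950·90 + 0.2050·230 + 0.5950·60) / 0.43725 = 91.40 / 0.43725 ≈ 209.03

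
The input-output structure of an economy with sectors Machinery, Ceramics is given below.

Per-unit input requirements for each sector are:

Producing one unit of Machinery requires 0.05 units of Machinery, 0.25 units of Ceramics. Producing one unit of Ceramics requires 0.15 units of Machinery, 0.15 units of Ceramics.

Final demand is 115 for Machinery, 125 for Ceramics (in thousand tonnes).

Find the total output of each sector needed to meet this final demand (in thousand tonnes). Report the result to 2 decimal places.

x_1 = 151.30, x_2 = 191.56

I − A =
  [   0.95    -0.15]
  [  -0.25     0.85]
det(I−A) = (0.95)(0.85) − (-0.15)(-0.25) = 0.7700
adj(I−A) = [[0.85, 0.15], [0.25, 0.95]]
(I − A)⁻¹ = adj(I−A) / det(I−A) ≈
  [   1.1039     0.1948]
  [   0.3247     1.2338]
x = (I − A)⁻¹ d = adj(I−A)·d / det(I−A), with det(I−A) = 0.7700:
  x_1 = (0.85·115 + 0.15·125) / 0.7700 = 116.50 / 0.7700 ≈ 151.30
  x_2 = (0.25·115 + 0.95·125) / 0.7700 = 147.50 / 0.7700 ≈ 191.56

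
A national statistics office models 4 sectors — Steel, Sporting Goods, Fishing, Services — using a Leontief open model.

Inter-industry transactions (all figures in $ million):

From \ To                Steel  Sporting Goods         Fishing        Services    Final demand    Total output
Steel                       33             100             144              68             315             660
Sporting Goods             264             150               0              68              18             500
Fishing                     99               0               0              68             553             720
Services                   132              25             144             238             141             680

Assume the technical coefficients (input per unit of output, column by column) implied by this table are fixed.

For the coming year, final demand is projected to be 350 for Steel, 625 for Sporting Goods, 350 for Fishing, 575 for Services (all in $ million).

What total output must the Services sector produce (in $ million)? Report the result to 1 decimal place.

x_4 = 1533.0

Technical coefficients a_ij = z_ij / X_j:
  a_11 = 33/660 = 0.05, a_21 = 264/660 = 0.40, a_31 = 99/660 = 0.15, a_41 = 132/660 = 0.20
  a_12 = 100/500 = 0.20, a_22 = 150/500 = 0.30, a_32 = 0/500 = 0.00, a_42 = 25/500 = 0.05
  a_13 = 144/720 = 0.20, a_23 = 0/720 = 0.00, a_33 = 0/720 = 0.00, a_43 = 144/720 = 0.20
  a_14 = 68/680 = 0.10, a_24 = 68/680 = 0.10, a_34 = 68/680 = 0.10, a_44 = 238/680 = 0.35
I − A =
  [   0.95    -0.20    -0.20    -0.10]
  [  -0.40     0.70     0.00    -0.10]
  [  -0.15     0.00     1.00    -0.10]
  [  -0.20    -0.05    -0.20     0.65]
Compute the cofactors C_ij = (−1)^(i+j)·(3×3 minor ij) of I−A; the adjugate is their transpose:
adj(I−A) = Cᵀ =
  [ 0.4360   0.1320   0.1080   0.1040]
  [ 0.2750   0.5520   0.0830   0.1400]
  [ 0.0835   0.0290   0.3555   0.0720]
  [ 0.1810   0.0920   0.1490   0.5640]
det(I−A) = Σ_j (I−A)_1j·C_1j = (0.95)(0.4360) + (-0.20)(0.2750) + (-0.20)(0.0835) + (-0.10)(0.1810) = 0.3244
(I − A)⁻¹ = adj(I−A) / det(I−A) ≈
  [   1.3440     0.4069     0.3329     0.3206]
  [   0.8477     1.7016     0.2559     0.4316]
  [   0.2574     0.0894     1.0959     0.2219]
  [   0.5580     0.2836     0.4593     1.7386]
x = (I − A)⁻¹ d = adj(I−A)·d / det(I−A), with det(I−A) = 0.3244:
  x_1 = (0.4360·350 + 0.1320·625 + 0.1080·350 + 0.1040·575) / 0.3244 = 332.70 / 0.3244 ≈ 1025.6
  x_2 = (0.2750·350 + 0.5520·625 + 0.0830·350 + 0.1400·575) / 0.3244 = 550.80 / 0.3244 ≈ 1697.9
  x_3 = (0.0835·350 + 0.0290·625 + 0.3555·350 + 0.0720·575) / 0.3244 = 213.175 / 0.3244 ≈ 657.1
  x_4 = (0.1810·350 + 0.0920·625 + 0.1490·350 + 0.5640·575) / 0.3244 = 497.30 / 0.3244 ≈ 1533.0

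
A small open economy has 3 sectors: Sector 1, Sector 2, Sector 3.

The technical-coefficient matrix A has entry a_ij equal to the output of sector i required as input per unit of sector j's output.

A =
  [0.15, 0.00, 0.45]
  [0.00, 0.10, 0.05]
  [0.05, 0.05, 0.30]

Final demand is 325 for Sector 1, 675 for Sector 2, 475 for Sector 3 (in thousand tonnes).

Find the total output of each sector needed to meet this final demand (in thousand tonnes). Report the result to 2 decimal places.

x_1 = 801.95, x_2 = 794.03, x_3 = 792.57

I − A =
  [   0.85     0.00    -0.45]
  [   0.00     0.90    -0.05]
  [  -0.05    -0.05     0.70]
Cofactors of I−A, C_ij = (−1)^(i+j)·(minor ij) (rows/columns in the sector order above):
  C_11 = (0.90)(0.70) − (-0.05)(-0.05) = 0.6275
  C_12 = −[(0.00)(0.70) − (-0.05)(-0.05)] = 0.0025
  C_13 = (0.00)(-0.05) − (0.90)(-0.05) = 0.0450
  C_21 = −[(0.00)(0.70) − (-0.45)(-0.05)] = 0.0225
  C_22 = (0.85)(0.70) − (-0.45)(-0.05) = 0.5725
  C_23 = −[(0.85)(-0.05) − (0.00)(-0.05)] = 0.0425
  C_31 = (0.00)(-0.05) − (-0.45)(0.90) = 0.4050
  C_32 = −[(0.85)(-0.05) − (-0.45)(0.00)] = 0.0425
  C_33 = (0.85)(0.90) − (0.00)(0.00) = 0.7650
det(I−A) = Σ_j (I−A)_1j·C_1j = (0.85)(0.6275) + (0.00)(0.0025) + (-0.45)(0.0450) = 0.513125
adj(I−A) = Cᵀ =
  [ 0.6275   0.0225   0.4050]
  [ 0.0025   0.5725   0.0425]
  [ 0.0450   0.0425   0.7650]
(I − A)⁻¹ = adj(I−A) / det(I−A) ≈
  [   1.2229     0.0438     0.7893]
  [   0.0049     1.1157     0.0828]
  [   0.0877     0.0828     1.4909]
x = (I − A)⁻¹ d = adj(I−A)·d / det(I−A), with det(I−A) = 0.513125:
  x_1 = (0.6275·325 + 0.0225·675 + 0.4050·475) / 0.513125 = 411.50 / 0.513125 ≈ 801.95
  x_2 = (0.0025·325 + 0.5725·675 + 0.0425·475) / 0.513125 = 407.4375 / 0.513125 ≈ 794.03
  x_3 = (0.0450·325 + 0.0425·675 + 0.7650·475) / 0.513125 = 406.6875 / 0.513125 ≈ 792.57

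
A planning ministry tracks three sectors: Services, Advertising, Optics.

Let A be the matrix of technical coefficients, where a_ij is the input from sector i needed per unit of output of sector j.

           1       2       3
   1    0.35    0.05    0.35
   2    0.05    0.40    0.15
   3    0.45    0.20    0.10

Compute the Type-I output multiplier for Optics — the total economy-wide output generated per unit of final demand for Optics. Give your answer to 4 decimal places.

I − A =
  [   0.65    -0.05    -0.35]
  [  -0.05     0.60    -0.15]
  [  -0.45    -0.20     0.90]
Cofactors of I−A, C_ij = (−1)^(i+j)·(minor ij) (rows/columns in the sector order above):
  C_11 = (0.60)(0.90) − (-0.15)(-0.20) = 0.5100
  C_12 = −[(-0.05)(0.90) − (-0.15)(-0.45)] = 0.1125
  C_13 = (-0.05)(-0.20) − (0.60)(-0.45) = 0.2800
  C_21 = −[(-0.05)(0.90) − (-0.35)(-0.20)] = 0.1150
  C_22 = (0.65)(0.90) − (-0.35)(-0.45) = 0.4275
  C_23 = −[(0.65)(-0.20) − (-0.05)(-0.45)] = 0.1525
  C_31 = (-0.05)(-0.15) − (-0.35)(0.60) = 0.2175
  C_32 = −[(0.65)(-0.15) − (-0.35)(-0.05)] = 0.1150
  C_33 = (0.65)(0.60) − (-0.05)(-0.05) = 0.3875
det(I−A) = Σ_j (I−A)_1j·C_1j = (0.65)(0.5100) + (-0.05)(0.1125) + (-0.35)(0.2800) = 0.227875
adj(I−A) = Cᵀ =
  [ 0.5100   0.1150   0.2175]
  [ 0.1125   0.4275   0.1150]
  [ 0.2800   0.1525   0.3875]
(I − A)⁻¹ = adj(I−A) / det(I−A) ≈
  [   2.23807     0.50466     0.95447]
  [   0.49369     1.87603     0.50466]
  [   1.22874     0.66923     1.70049]
The output multiplier for sector j is the column-j sum of the Leontief inverse (I − A)⁻¹ = adj(I−A) / det(I−A).
Column 3 of adj(I−A): (0.2175, 0.1150, 0.3875); det(I−A) = 0.227875.
m_3 = (0.2175 + 0.1150 + 0.3875) / 0.227875 = 0.72 / 0.227875 ≈ 3.1596.

m_3 = 3.1596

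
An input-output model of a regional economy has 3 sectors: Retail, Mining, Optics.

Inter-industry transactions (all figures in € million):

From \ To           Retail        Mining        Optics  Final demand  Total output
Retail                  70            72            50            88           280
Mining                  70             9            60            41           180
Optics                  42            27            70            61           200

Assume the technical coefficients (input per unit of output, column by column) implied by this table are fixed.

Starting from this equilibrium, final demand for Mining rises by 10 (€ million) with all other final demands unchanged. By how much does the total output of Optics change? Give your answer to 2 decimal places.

Technical coefficients a_ij = z_ij / X_j:
  a_11 = 70/280 = 0.25, a_21 = 70/280 = 0.25, a_31 = 42/280 = 0.15
  a_12 = 72/180 = 0.40, a_22 = 9/180 = 0.05, a_32 = 27/180 = 0.15
  a_13 = 50/200 = 0.25, a_23 = 60/200 = 0.30, a_33 = 70/200 = 0.35
I − A =
  [   0.75    -0.40    -0.25]
  [  -0.25     0.95    -0.30]
  [  -0.15    -0.15     0.65]
Cofactors of I−A, C_ij = (−1)^(i+j)·(minor ij) (rows/columns in the sector order above):
  C_11 = (0.95)(0.65) − (-0.30)(-0.15) = 0.5725
  C_12 = −[(-0.25)(0.65) − (-0.30)(-0.15)] = 0.2075
  C_13 = (-0.25)(-0.15) − (0.95)(-0.15) = 0.1800
  C_21 = −[(-0.40)(0.65) − (-0.25)(-0.15)] = 0.2975
  C_22 = (0.75)(0.65) − (-0.25)(-0.15) = 0.4500
  C_23 = −[(0.75)(-0.15) − (-0.40)(-0.15)] = 0.1725
  C_31 = (-0.40)(-0.30) − (-0.25)(0.95) = 0.3575
  C_32 = −[(0.75)(-0.30) − (-0.25)(-0.25)] = 0.2875
  C_33 = (0.75)(0.95) − (-0.40)(-0.25) = 0.6125
det(I−A) = Σ_j (I−A)_1j·C_1j = (0.75)(0.5725) + (-0.40)(0.2075) + (-0.25)(0.1800) = 0.301375
adj(I−A) = Cᵀ =
  [ 0.5725   0.2975   0.3575]
  [ 0.2075   0.4500   0.2875]
  [ 0.1800   0.1725   0.6125]
(I − A)⁻¹ = adj(I−A) / det(I−A) ≈
  [   1.8996     0.9871     1.1862]
  [   0.6885     1.4932     0.9540]
  [   0.5973     0.5724     2.0324]
Δx = (I − A)⁻¹ Δd with Δd having +10 in the Mining component and 0 elsewhere.
So Δx_3 = L_32 · (+10), where L_32 = adj(I−A)_32 / det(I−A) = 0.1725 / 0.301375.
Δx_3 = 0.1725 × (+10) / 0.301375 = 1.725 / 0.301375 ≈ 5.72.

Δx_3 = 5.72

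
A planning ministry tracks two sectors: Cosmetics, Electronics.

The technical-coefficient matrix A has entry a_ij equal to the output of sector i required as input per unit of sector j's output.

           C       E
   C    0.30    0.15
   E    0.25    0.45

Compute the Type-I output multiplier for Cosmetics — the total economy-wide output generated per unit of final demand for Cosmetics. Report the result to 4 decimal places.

m_C = 2.3022

I − A =
  [   0.70    -0.15]
  [  -0.25     0.55]
det(I−A) = (0.70)(0.55) − (-0.15)(-0.25) = 0.3475
adj(I−A) = [[0.55, 0.15], [0.25, 0.70]]
(I − A)⁻¹ = adj(I−A) / det(I−A) ≈
  [   1.58273     0.43165]
  [   0.71942     2.01439]
The output multiplier for sector j is the column-j sum of the Leontief inverse (I − A)⁻¹ = adj(I−A) / det(I−A).
Column C of adj(I−A): (0.55, 0.25); det(I−A) = 0.3475.
m_C = (0.55 + 0.25) / 0.3475 = 0.80 / 0.3475 ≈ 2.3022.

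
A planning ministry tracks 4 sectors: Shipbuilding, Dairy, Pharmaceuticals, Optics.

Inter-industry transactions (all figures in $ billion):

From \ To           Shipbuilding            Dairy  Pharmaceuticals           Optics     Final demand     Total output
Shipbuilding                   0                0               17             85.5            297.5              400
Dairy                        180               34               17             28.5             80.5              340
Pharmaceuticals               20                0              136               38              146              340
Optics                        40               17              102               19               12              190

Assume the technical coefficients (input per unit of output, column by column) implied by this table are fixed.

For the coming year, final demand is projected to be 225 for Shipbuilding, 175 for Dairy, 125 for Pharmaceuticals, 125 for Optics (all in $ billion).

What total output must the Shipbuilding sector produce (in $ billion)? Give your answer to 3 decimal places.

x_1 = 388.186

Technical coefficients a_ij = z_ij / X_j:
  a_11 = 0/400 = 0.00, a_21 = 180/400 = 0.45, a_31 = 20/400 = 0.05, a_41 = 40/400 = 0.10
  a_12 = 0/340 = 0.00, a_22 = 34/340 = 0.10, a_32 = 0/340 = 0.00, a_42 = 17/340 = 0.05
  a_13 = 17/340 = 0.05, a_23 = 17/340 = 0.05, a_33 = 136/340 = 0.40, a_43 = 102/340 = 0.30
  a_14 = 85.5/190 = 0.45, a_24 = 28.5/190 = 0.15, a_34 = 38/190 = 0.20, a_44 = 19/190 = 0.10
I − A =
  [   1.00     0.00    -0.05    -0.45]
  [  -0.45     0.90    -0.05    -0.15]
  [  -0.05     0.00     0.60    -0.20]
  [  -0.10    -0.05    -0.30     0.90]
Compute the cofactors C_ij = (−1)^(i+j)·(3×3 minor ij) of I−A; the adjugate is their transpose:
adj(I−A) = Cᵀ =
  [ 0.427000   0.014000   0.162750   0.252000]
  [ 0.230500   0.443000   0.169500   0.226750]
  [ 0.062625   0.011125   0.751875   0.200250]
  [ 0.081125   0.029875   0.278125   0.537750]
det(I−A) = Σ_j (I−A)_1j·C_1j = (1.00)(0.427000) + (0.00)(0.230500) + (-0.05)(0.062625) + (-0.45)(0.081125) = 0.3873625
(I − A)⁻¹ = adj(I−A) / det(I−A) ≈
  [   1.1023     0.0361     0.4201     0.6506]
  [   0.5950     1.1436     0.4376     0.5854]
  [   0.1617     0.0287     1.9410     0.5170]
  [   0.2094     0.0771     0.7180     1.3882]
x = (I − A)⁻¹ d = adj(I−A)·d / det(I−A), with det(I−A) = 0.3873625:
  x_1 = (0.427000·225 + 0.014000·175 + 0.162750·125 + 0.252000·125) / 0.3873625 = 150.36875 / 0.3873625 ≈ 388.186
  x_2 = (0.230500·225 + 0.443000·175 + 0.169500·125 + 0.226750·125) / 0.3873625 = 178.91875 / 0.3873625 ≈ 461.890
  x_3 = (0.062625·225 + 0.011125·175 + 0.751875·125 + 0.200250·125) / 0.3873625 = 135.053125 / 0.3873625 ≈ 348.648
  x_4 = (0.081125·225 + 0.029875·175 + 0.278125·125 + 0.537750·125) / 0.3873625 = 125.465625 / 0.3873625 ≈ 323.897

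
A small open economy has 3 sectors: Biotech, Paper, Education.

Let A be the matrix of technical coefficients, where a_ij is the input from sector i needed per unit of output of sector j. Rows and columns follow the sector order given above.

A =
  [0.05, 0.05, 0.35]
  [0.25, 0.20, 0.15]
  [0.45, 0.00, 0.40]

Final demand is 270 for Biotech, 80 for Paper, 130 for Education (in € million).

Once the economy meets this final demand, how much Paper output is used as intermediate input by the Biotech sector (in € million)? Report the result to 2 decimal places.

z_21 = 132.69

I − A =
  [   0.95    -0.05    -0.35]
  [  -0.25     0.80    -0.15]
  [  -0.45     0.00     0.60]
Cofactors of I−A, C_ij = (−1)^(i+j)·(minor ij) (rows/columns in the sector order above):
  C_11 = (0.80)(0.60) − (-0.15)(0.00) = 0.4800
  C_12 = −[(-0.25)(0.60) − (-0.15)(-0.45)] = 0.2175
  C_13 = (-0.25)(0.00) − (0.80)(-0.45) = 0.3600
  C_21 = −[(-0.05)(0.60) − (-0.35)(0.00)] = 0.0300
  C_22 = (0.95)(0.60) − (-0.35)(-0.45) = 0.4125
  C_23 = −[(0.95)(0.00) − (-0.05)(-0.45)] = 0.0225
  C_31 = (-0.05)(-0.15) − (-0.35)(0.80) = 0.2875
  C_32 = −[(0.95)(-0.15) − (-0.35)(-0.25)] = 0.2300
  C_33 = (0.95)(0.80) − (-0.05)(-0.25) = 0.7475
det(I−A) = Σ_j (I−A)_1j·C_1j = (0.95)(0.4800) + (-0.05)(0.2175) + (-0.35)(0.3600) = 0.319125
adj(I−A) = Cᵀ =
  [ 0.4800   0.0300   0.2875]
  [ 0.2175   0.4125   0.2300]
  [ 0.3600   0.0225   0.7475]
(I − A)⁻¹ = adj(I−A) / det(I−A) ≈
  [   1.5041     0.0940     0.9009]
  [   0.6816     1.2926     0.7207]
  [   1.1281     0.0705     2.3423]
First solve x = (I − A)⁻¹ d = adj(I−A)·d / det(I−A); in particular x_1 = (0.4800·270 + 0.0300·80 + 0.2875·130) / 0.319125 = 169.375 / 0.319125 ≈ 530.7481.
Intermediate flow from 2 to 1: z_21 = a_21 · x_1 = 0.25 × 169.375 / 0.319125 = 42.34375 / 0.319125 ≈ 132.69.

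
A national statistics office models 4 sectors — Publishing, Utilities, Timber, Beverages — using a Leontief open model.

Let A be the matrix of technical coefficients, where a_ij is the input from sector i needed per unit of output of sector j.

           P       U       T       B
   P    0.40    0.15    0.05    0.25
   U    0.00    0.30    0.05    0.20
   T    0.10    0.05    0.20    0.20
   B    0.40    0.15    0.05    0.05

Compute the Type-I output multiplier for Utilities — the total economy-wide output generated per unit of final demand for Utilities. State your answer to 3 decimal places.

I − A =
  [   0.60    -0.15    -0.05    -0.25]
  [   0.00     0.70    -0.05    -0.20]
  [  -0.10    -0.05     0.80    -0.20]
  [  -0.40    -0.15    -0.05     0.95]
Compute the cofactors C_ij = (−1)^(i+j)·(3×3 minor ij) of I−A; the adjugate is their transpose:
adj(I−A) = Cᵀ =
  [ 0.496625   0.147000   0.051000   0.172375]
  [ 0.073750   0.360000   0.033500   0.102250]
  [ 0.123500   0.071500   0.299000   0.110500]
  [ 0.227250   0.122500   0.042500   0.330250]
det(I−A) = Σ_j (I−A)_1j·C_1j = (0.60)(0.496625) + (-0.15)(0.073750) + (-0.05)(0.123500) + (-0.25)(0.227250) = 0.223925
(I − A)⁻¹ = adj(I−A) / det(I−A) ≈
  [   2.2178     0.6565     0.2278     0.7698]
  [   0.3294     1.6077     0.1496     0.4566]
  [   0.5515     0.3193     1.3353     0.4935]
  [   1.0148     0.5471     0.1898     1.4748]
The output multiplier for sector j is the column-j sum of the Leontief inverse (I − A)⁻¹ = adj(I−A) / det(I−A).
Column U of adj(I−A): (0.147000, 0.360000, 0.071500, 0.122500); det(I−A) = 0.223925.
m_U = (0.147000 + 0.360000 + 0.071500 + 0.122500) / 0.223925 = 0.701 / 0.223925 ≈ 3.131.

m_U = 3.131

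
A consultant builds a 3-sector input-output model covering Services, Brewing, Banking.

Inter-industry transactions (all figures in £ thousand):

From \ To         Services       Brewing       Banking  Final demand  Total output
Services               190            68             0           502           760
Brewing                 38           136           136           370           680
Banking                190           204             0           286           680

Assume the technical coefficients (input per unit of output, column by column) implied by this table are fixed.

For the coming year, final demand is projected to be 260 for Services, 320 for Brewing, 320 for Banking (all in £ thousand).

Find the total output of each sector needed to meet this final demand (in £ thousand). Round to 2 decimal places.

Technical coefficients a_ij = z_ij / X_j:
  a_11 = 190/760 = 0.25, a_21 = 38/760 = 0.05, a_31 = 190/760 = 0.25
  a_12 = 68/680 = 0.10, a_22 = 136/680 = 0.20, a_32 = 204/680 = 0.30
  a_13 = 0/680 = 0.00, a_23 = 136/680 = 0.20, a_33 = 0/680 = 0.00
I − A =
  [   0.75    -0.10     0.00]
  [  -0.05     0.80    -0.20]
  [  -0.25    -0.30     1.00]
Cofactors of I−A, C_ij = (−1)^(i+j)·(minor ij) (rows/columns in the sector order above):
  C_11 = (0.80)(1.00) − (-0.20)(-0.30) = 0.7400
  C_12 = −[(-0.05)(1.00) − (-0.20)(-0.25)] = 0.1000
  C_13 = (-0.05)(-0.30) − (0.80)(-0.25) = 0.2150
  C_21 = −[(-0.10)(1.00) − (0.00)(-0.30)] = 0.1000
  C_22 = (0.75)(1.00) − (0.00)(-0.25) = 0.7500
  C_23 = −[(0.75)(-0.30) − (-0.10)(-0.25)] = 0.2500
  C_31 = (-0.10)(-0.20) − (0.00)(0.80) = 0.0200
  C_32 = −[(0.75)(-0.20) − (0.00)(-0.05)] = 0.1500
  C_33 = (0.75)(0.80) − (-0.10)(-0.05) = 0.5950
det(I−A) = Σ_j (I−A)_1j·C_1j = (0.75)(0.7400) + (-0.10)(0.1000) + (0.00)(0.2150) = 0.5450
adj(I−A) = Cᵀ =
  [ 0.7400   0.1000   0.0200]
  [ 0.1000   0.7500   0.1500]
  [ 0.2150   0.2500   0.5950]
(I − A)⁻¹ = adj(I−A) / det(I−A) ≈
  [   1.3578     0.1835     0.0367]
  [   0.1835     1.3761     0.2752]
  [   0.3945     0.4587     1.0917]
x = (I − A)⁻¹ d = adj(I−A)·d / det(I−A), with det(I−A) = 0.5450:
  x_1 = (0.7400·260 + 0.1000·320 + 0.0200·320) / 0.5450 = 230.80 / 0.5450 ≈ 423.49
  x_2 = (0.1000·260 + 0.7500·320 + 0.1500·320) / 0.5450 = 314.00 / 0.5450 ≈ 576.15
  x_3 = (0.2150·260 + 0.2500·320 + 0.5950·320) / 0.5450 = 326.30 / 0.5450 ≈ 598.72

x_1 = 423.49, x_2 = 576.15, x_3 = 598.72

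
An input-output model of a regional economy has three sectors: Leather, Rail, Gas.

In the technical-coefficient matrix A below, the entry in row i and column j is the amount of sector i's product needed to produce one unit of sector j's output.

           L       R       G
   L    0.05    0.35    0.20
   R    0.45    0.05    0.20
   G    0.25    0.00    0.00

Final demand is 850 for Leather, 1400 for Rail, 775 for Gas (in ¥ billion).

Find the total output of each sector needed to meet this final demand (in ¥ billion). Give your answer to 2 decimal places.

I − A =
  [   0.95    -0.35    -0.20]
  [  -0.45     0.95    -0.20]
  [  -0.25     0.00     1.00]
Cofactors of I−A, C_ij = (−1)^(i+j)·(minor ij) (rows/columns in the sector order above):
  C_11 = (0.95)(1.00) − (-0.20)(0.00) = 0.9500
  C_12 = −[(-0.45)(1.00) − (-0.20)(-0.25)] = 0.5000
  C_13 = (-0.45)(0.00) − (0.95)(-0.25) = 0.2375
  C_21 = −[(-0.35)(1.00) − (-0.20)(0.00)] = 0.3500
  C_22 = (0.95)(1.00) − (-0.20)(-0.25) = 0.9000
  C_23 = −[(0.95)(0.00) − (-0.35)(-0.25)] = 0.0875
  C_31 = (-0.35)(-0.20) − (-0.20)(0.95) = 0.2600
  C_32 = −[(0.95)(-0.20) − (-0.20)(-0.45)] = 0.2800
  C_33 = (0.95)(0.95) − (-0.35)(-0.45) = 0.7450
det(I−A) = Σ_j (I−A)_1j·C_1j = (0.95)(0.9500) + (-0.35)(0.5000) + (-0.20)(0.2375) = 0.6800
adj(I−A) = Cᵀ =
  [ 0.9500   0.3500   0.2600]
  [ 0.5000   0.9000   0.2800]
  [ 0.2375   0.0875   0.7450]
(I − A)⁻¹ = adj(I−A) / det(I−A) ≈
  [   1.3971     0.5147     0.3824]
  [   0.7353     1.3235     0.4118]
  [   0.3493     0.1287     1.0956]
x = (I − A)⁻¹ d = adj(I−A)·d / det(I−A), with det(I−A) = 0.6800:
  x_L = (0.9500·850 + 0.3500·1400 + 0.2600·775) / 0.6800 = 1499.00 / 0.6800 ≈ 2204.41
  x_R = (0.5000·850 + 0.9000·1400 + 0.2800·775) / 0.6800 = 1902.00 / 0.6800 ≈ 2797.06
  x_G = (0.2375·850 + 0.0875·1400 + 0.7450·775) / 0.6800 = 901.75 / 0.6800 ≈ 1326.10

x_L = 2204.41, x_R = 2797.06, x_G = 1326.10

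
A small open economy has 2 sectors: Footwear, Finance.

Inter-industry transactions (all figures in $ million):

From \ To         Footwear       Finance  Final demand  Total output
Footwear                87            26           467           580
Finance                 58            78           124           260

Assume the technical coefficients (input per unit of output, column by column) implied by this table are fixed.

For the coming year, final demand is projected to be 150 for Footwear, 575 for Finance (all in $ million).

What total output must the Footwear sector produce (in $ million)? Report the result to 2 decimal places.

Technical coefficients a_ij = z_ij / X_j:
  a_11 = 87/580 = 0.15, a_21 = 58/580 = 0.10
  a_12 = 26/260 = 0.10, a_22 = 78/260 = 0.30
I − A =
  [   0.85    -0.10]
  [  -0.10     0.70]
det(I−A) = (0.85)(0.70) − (-0.10)(-0.10) = 0.5850
adj(I−A) = [[0.70, 0.10], [0.10, 0.85]]
(I − A)⁻¹ = adj(I−A) / det(I−A) ≈
  [   1.1966     0.1709]
  [   0.1709     1.4530]
x = (I − A)⁻¹ d = adj(I−A)·d / det(I−A), with det(I−A) = 0.5850:
  x_1 = (0.70·150 + 0.10·575) / 0.5850 = 162.50 / 0.5850 ≈ 277.78
  x_2 = (0.10·150 + 0.85·575) / 0.5850 = 503.75 / 0.5850 ≈ 861.11

x_1 = 277.78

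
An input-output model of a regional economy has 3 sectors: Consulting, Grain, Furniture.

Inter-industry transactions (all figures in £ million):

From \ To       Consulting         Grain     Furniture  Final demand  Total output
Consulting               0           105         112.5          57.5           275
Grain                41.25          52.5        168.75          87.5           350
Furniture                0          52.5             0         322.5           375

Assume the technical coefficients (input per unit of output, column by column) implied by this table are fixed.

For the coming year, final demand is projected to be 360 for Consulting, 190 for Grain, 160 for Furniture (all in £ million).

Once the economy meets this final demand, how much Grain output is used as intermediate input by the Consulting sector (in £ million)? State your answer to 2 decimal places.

z_21 = 84.09

Technical coefficients a_ij = z_ij / X_j:
  a_11 = 0/275 = 0.00, a_21 = 41.25/275 = 0.15, a_31 = 0/275 = 0.00
  a_12 = 105/350 = 0.30, a_22 = 52.5/350 = 0.15, a_32 = 52.5/350 = 0.15
  a_13 = 112.5/375 = 0.30, a_23 = 168.75/375 = 0.45, a_33 = 0/375 = 0.00
I − A =
  [   1.00    -0.30    -0.30]
  [  -0.15     0.85    -0.45]
  [   0.00    -0.15     1.00]
Cofactors of I−A, C_ij = (−1)^(i+j)·(minor ij) (rows/columns in the sector order above):
  C_11 = (0.85)(1.00) − (-0.45)(-0.15) = 0.7825
  C_12 = −[(-0.15)(1.00) − (-0.45)(0.00)] = 0.1500
  C_13 = (-0.15)(-0.15) − (0.85)(0.00) = 0.0225
  C_21 = −[(-0.30)(1.00) − (-0.30)(-0.15)] = 0.3450
  C_22 = (1.00)(1.00) − (-0.30)(0.00) = 1.0000
  C_23 = −[(1.00)(-0.15) − (-0.30)(0.00)] = 0.1500
  C_31 = (-0.30)(-0.45) − (-0.30)(0.85) = 0.3900
  C_32 = −[(1.00)(-0.45) − (-0.30)(-0.15)] = 0.4950
  C_33 = (1.00)(0.85) − (-0.30)(-0.15) = 0.8050
det(I−A) = Σ_j (I−A)_1j·C_1j = (1.00)(0.7825) + (-0.30)(0.1500) + (-0.30)(0.0225) = 0.73075
adj(I−A) = Cᵀ =
  [ 0.7825   0.3450   0.3900]
  [ 0.1500   1.0000   0.4950]
  [ 0.0225   0.1500   0.8050]
(I − A)⁻¹ = adj(I−A) / det(I−A) ≈
  [   1.0708     0.4721     0.5337]
  [   0.2053     1.3685     0.6774]
  [   0.0308     0.2053     1.1016]
First solve x = (I − A)⁻¹ d = adj(I−A)·d / det(I−A); in particular x_1 = (0.7825·360 + 0.3450·190 + 0.3900·160) / 0.73075 = 409.65 / 0.73075 ≈ 560.5884.
Intermediate flow from 2 to 1: z_21 = a_21 · x_1 = 0.15 × 409.65 / 0.73075 = 61.4475 / 0.73075 ≈ 84.09.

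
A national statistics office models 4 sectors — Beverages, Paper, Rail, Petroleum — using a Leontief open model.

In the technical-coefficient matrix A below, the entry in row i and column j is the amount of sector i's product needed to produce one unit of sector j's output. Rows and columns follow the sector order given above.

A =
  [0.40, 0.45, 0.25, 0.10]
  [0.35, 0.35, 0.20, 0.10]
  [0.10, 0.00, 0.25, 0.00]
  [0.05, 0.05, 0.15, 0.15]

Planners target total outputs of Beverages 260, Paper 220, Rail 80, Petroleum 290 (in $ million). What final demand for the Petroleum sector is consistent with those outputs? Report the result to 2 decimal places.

d_4 = 210.50

I − A =
  [   0.60    -0.45    -0.25    -0.10]
  [  -0.35     0.65    -0.20    -0.10]
  [  -0.10     0.00     0.75     0.00]
  [  -0.05    -0.05    -0.15     0.85]
d = (I − A) x:
  d_1 = (+0.60)·260 + (-0.45)·220 + (-0.25)·80 + (-0.10)·290 = 8.00
  d_2 = (-0.35)·260 + (+0.65)·220 + (-0.20)·80 + (-0.10)·290 = 7.00
  d_3 = (-0.10)·260 + (+0.00)·220 + (+0.75)·80 + (+0.00)·290 = 34.00
  d_4 = (-0.05)·260 + (-0.05)·220 + (-0.15)·80 + (+0.85)·290 = 210.50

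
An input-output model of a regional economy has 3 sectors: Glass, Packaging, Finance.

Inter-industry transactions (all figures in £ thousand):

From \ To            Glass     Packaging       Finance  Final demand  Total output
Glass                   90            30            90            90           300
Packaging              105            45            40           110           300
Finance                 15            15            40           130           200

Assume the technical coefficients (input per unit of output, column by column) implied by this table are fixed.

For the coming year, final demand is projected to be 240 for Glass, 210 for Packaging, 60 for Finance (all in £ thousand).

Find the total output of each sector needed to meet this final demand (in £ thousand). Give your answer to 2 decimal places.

Technical coefficients a_ij = z_ij / X_j:
  a_GG = 90/300 = 0.30, a_PG = 105/300 = 0.35, a_FG = 15/300 = 0.05
  a_GP = 30/300 = 0.10, a_PP = 45/300 = 0.15, a_FP = 15/300 = 0.05
  a_GF = 90/200 = 0.45, a_PF = 40/200 = 0.20, a_FF = 40/200 = 0.20
I − A =
  [   0.70    -0.10    -0.45]
  [  -0.35     0.85    -0.20]
  [  -0.05    -0.05     0.80]
Cofactors of I−A, C_ij = (−1)^(i+j)·(minor ij) (rows/columns in the sector order above):
  C_11 = (0.85)(0.80) − (-0.20)(-0.05) = 0.6700
  C_12 = −[(-0.35)(0.80) − (-0.20)(-0.05)] = 0.2900
  C_13 = (-0.35)(-0.05) − (0.85)(-0.05) = 0.0600
  C_21 = −[(-0.10)(0.80) − (-0.45)(-0.05)] = 0.1025
  C_22 = (0.70)(0.80) − (-0.45)(-0.05) = 0.5375
  C_23 = −[(0.70)(-0.05) − (-0.10)(-0.05)] = 0.0400
  C_31 = (-0.10)(-0.20) − (-0.45)(0.85) = 0.4025
  C_32 = −[(0.70)(-0.20) − (-0.45)(-0.35)] = 0.2975
  C_33 = (0.70)(0.85) − (-0.10)(-0.35) = 0.5600
det(I−A) = Σ_j (I−A)_1j·C_1j = (0.70)(0.6700) + (-0.10)(0.2900) + (-0.45)(0.0600) = 0.4130
adj(I−A) = Cᵀ =
  [ 0.6700   0.1025   0.4025]
  [ 0.2900   0.5375   0.2975]
  [ 0.0600   0.0400   0.5600]
(I − A)⁻¹ = adj(I−A) / det(I−A) ≈
  [   1.6223     0.2482     0.9746]
  [   0.7022     1.3015     0.7203]
  [   0.1453     0.0969     1.3559]
x = (I − A)⁻¹ d = adj(I−A)·d / det(I−A), with det(I−A) = 0.4130:
  x_G = (0.6700·240 + 0.1025·210 + 0.4025·60) / 0.4130 = 206.475 / 0.4130 ≈ 499.94
  x_P = (0.2900·240 + 0.5375·210 + 0.2975·60) / 0.4130 = 200.325 / 0.4130 ≈ 485.05
  x_F = (0.0600·240 + 0.0400·210 + 0.5600·60) / 0.4130 = 56.40 / 0.4130 ≈ 136.56

x_G = 499.94, x_P = 485.05, x_F = 136.56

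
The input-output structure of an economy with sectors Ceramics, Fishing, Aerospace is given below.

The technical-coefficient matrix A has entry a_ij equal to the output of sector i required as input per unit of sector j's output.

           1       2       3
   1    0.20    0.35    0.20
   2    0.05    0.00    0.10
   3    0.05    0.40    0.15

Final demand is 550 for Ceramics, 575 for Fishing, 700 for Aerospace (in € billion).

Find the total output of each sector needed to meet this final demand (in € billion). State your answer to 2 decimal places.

x_1 = 1339.64, x_2 = 768.37, x_3 = 1263.92

I − A =
  [   0.80    -0.35    -0.20]
  [  -0.05     1.00    -0.10]
  [  -0.05    -0.40     0.85]
Cofactors of I−A, C_ij = (−1)^(i+j)·(minor ij) (rows/columns in the sector order above):
  C_11 = (1.00)(0.85) − (-0.10)(-0.40) = 0.8100
  C_12 = −[(-0.05)(0.85) − (-0.10)(-0.05)] = 0.0475
  C_13 = (-0.05)(-0.40) − (1.00)(-0.05) = 0.0700
  C_21 = −[(-0.35)(0.85) − (-0.20)(-0.40)] = 0.3775
  C_22 = (0.80)(0.85) − (-0.20)(-0.05) = 0.6700
  C_23 = −[(0.80)(-0.40) − (-0.35)(-0.05)] = 0.3375
  C_31 = (-0.35)(-0.10) − (-0.20)(1.00) = 0.2350
  C_32 = −[(0.80)(-0.10) − (-0.20)(-0.05)] = 0.0900
  C_33 = (0.80)(1.00) − (-0.35)(-0.05) = 0.7825
det(I−A) = Σ_j (I−A)_1j·C_1j = (0.80)(0.8100) + (-0.35)(0.0475) + (-0.20)(0.0700) = 0.617375
adj(I−A) = Cᵀ =
  [ 0.8100   0.3775   0.2350]
  [ 0.0475   0.6700   0.0900]
  [ 0.0700   0.3375   0.7825]
(I − A)⁻¹ = adj(I−A) / det(I−A) ≈
  [   1.3120     0.6115     0.3806]
  [   0.0769     1.0852     0.1458]
  [   0.1134     0.5467     1.2675]
x = (I − A)⁻¹ d = adj(I−A)·d / det(I−A), with det(I−A) = 0.617375:
  x_1 = (0.8100·550 + 0.3775·575 + 0.2350·700) / 0.617375 = 827.0625 / 0.617375 ≈ 1339.64
  x_2 = (0.0475·550 + 0.6700·575 + 0.0900·700) / 0.617375 = 474.375 / 0.617375 ≈ 768.37
  x_3 = (0.0700·550 + 0.3375·575 + 0.7825·700) / 0.617375 = 780.3125 / 0.617375 ≈ 1263.92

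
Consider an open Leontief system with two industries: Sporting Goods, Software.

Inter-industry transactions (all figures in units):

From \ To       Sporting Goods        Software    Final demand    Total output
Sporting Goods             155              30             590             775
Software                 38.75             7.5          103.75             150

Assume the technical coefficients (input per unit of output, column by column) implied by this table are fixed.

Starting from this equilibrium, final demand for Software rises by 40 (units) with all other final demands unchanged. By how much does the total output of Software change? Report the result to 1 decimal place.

Technical coefficients a_ij = z_ij / X_j:
  a_11 = 155/775 = 0.20, a_21 = 38.75/775 = 0.05
  a_12 = 30/150 = 0.20, a_22 = 7.5/150 = 0.05
I − A =
  [   0.80    -0.20]
  [  -0.05     0.95]
det(I−A) = (0.80)(0.95) − (-0.20)(-0.05) = 0.7500
adj(I−A) = [[0.95, 0.20], [0.05, 0.80]]
(I − A)⁻¹ = adj(I−A) / det(I−A) ≈
  [   1.2667     0.2667]
  [   0.0667     1.0667]
Δx = (I − A)⁻¹ Δd with Δd having +40 in the Software component and 0 elsewhere.
So Δx_2 = L_22 · (+40), where L_22 = adj(I−A)_22 / det(I−A) = 0.80 / 0.7500.
Δx_2 = 0.80 × (+40) / 0.7500 = 32.00 / 0.7500 ≈ 42.7.

Δx_2 = 42.7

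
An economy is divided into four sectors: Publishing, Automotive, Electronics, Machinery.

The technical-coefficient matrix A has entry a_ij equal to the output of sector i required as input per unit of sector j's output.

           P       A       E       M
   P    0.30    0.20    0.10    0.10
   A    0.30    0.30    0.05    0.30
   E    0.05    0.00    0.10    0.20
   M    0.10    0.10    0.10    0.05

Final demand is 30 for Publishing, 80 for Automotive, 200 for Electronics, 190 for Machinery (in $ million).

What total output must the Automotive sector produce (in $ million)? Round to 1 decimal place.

I − A =
  [   0.70    -0.20    -0.10    -0.10]
  [  -0.30     0.70    -0.05    -0.30]
  [  -0.05     0.00     0.90    -0.20]
  [  -0.10    -0.10    -0.10     0.95]
Compute the cofactors C_ij = (−1)^(i+j)·(3×3 minor ij) of I−A; the adjugate is their transpose:
adj(I−A) = Cᵀ =
  [ 0.556500   0.178000   0.086500   0.133000]
  [ 0.282375   0.568250   0.088250   0.227750]
  [ 0.051750   0.028000   0.371500   0.092500]
  [ 0.093750   0.081500   0.057500   0.383000]
det(I−A) = Σ_j (I−A)_1j·C_1j = (0.70)(0.556500) + (-0.20)(0.282375) + (-0.10)(0.051750) + (-0.10)(0.093750) = 0.318525
(I − A)⁻¹ = adj(I−A) / det(I−A) ≈
  [   1.7471     0.5588     0.2716     0.4175]
  [   0.8865     1.7840     0.2771     0.7150]
  [   0.1625     0.0879     1.1663     0.2904]
  [   0.2943     0.2559     0.1805     1.2024]
x = (I − A)⁻¹ d = adj(I−A)·d / det(I−A), with det(I−A) = 0.318525:
  x_P = (0.556500·30 + 0.178000·80 + 0.086500·200 + 0.133000·190) / 0.318525 = 73.505 / 0.318525 ≈ 230.8
  x_A = (0.282375·30 + 0.568250·80 + 0.088250·200 + 0.227750·190) / 0.318525 = 114.85375 / 0.318525 ≈ 360.6
  x_E = (0.051750·30 + 0.028000·80 + 0.371500·200 + 0.092500·190) / 0.318525 = 95.6675 / 0.318525 ≈ 300.3
  x_M = (0.093750·30 + 0.081500·80 + 0.057500·200 + 0.383000·190) / 0.318525 = 93.6025 / 0.318525 ≈ 293.9

x_A = 360.6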